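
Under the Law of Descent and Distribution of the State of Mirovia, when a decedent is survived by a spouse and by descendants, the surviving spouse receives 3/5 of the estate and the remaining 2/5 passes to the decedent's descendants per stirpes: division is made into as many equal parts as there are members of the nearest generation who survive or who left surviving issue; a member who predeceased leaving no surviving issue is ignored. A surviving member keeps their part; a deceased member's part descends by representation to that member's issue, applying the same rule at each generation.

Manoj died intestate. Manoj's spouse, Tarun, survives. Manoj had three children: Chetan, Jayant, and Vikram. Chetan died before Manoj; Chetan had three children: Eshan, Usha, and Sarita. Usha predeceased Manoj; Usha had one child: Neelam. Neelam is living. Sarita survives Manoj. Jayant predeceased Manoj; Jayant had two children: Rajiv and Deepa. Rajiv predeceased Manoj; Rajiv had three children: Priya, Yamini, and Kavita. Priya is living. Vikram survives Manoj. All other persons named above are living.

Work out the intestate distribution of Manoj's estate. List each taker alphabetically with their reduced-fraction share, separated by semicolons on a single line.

Deepa 1/15; Eshan 2/45; Kavita 1/45; Neelam 2/45; Priya 1/45; Sarita 2/45; Tarun 3/5; Vikram 2/15; Yamini 1/45

Tarun, as surviving spouse, takes 3/5.
The remaining 2/5 passes to Manoj's descendants per stirpes.
The 2/5 is divided into 3 equal shares of 2/15 among Chetan, Jayant, Vikram.
Chetan predeceased; the 2/15 allotted to Chetan's branch passes to Chetan's issue by representation.
The 2/15 is divided into 3 equal shares of 2/45 among Eshan, Usha, Sarita.
Eshan is living and takes 2/45.
Usha predeceased; the 2/45 allotted to Usha's branch passes to Usha's issue by representation.
Neelam is the sole taker at this level and receives the full 2/45.
Sarita is living and takes 2/45.
Jayant predeceased; the 2/15 allotted to Jayant's branch passes to Jayant's issue by representation.
The 2/15 is divided into 2 equal shares of 1/15 among Rajiv, Deepa.
Rajiv predeceased; the 1/15 allotted to Rajiv's branch passes to Rajiv's issue by representation.
The 1/15 is divided into 3 equal shares of 1/45 among Priya, Yamini, Kavita.
Priya is living and takes 1/45.
Yamini is living and takes 1/45.
Kavita is living and takes 1/45.
Deepa is living and takes 1/15.
Vikram is living and takes 2/15.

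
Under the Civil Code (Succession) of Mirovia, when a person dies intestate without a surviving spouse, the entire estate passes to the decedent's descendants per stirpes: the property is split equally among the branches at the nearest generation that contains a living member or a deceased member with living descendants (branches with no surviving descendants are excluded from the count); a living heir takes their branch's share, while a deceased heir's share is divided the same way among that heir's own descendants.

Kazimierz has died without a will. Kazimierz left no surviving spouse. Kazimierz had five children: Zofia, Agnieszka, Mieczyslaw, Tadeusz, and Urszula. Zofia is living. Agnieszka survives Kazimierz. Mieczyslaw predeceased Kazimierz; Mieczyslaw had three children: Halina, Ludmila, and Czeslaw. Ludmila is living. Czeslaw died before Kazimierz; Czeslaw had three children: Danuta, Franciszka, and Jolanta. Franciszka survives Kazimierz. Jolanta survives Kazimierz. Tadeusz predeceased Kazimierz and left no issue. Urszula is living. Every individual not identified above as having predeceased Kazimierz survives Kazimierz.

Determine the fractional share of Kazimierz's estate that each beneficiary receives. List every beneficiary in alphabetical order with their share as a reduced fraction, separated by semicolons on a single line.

There is no surviving spouse, so the entire estate passes to Kazimierz's descendants per stirpes.
Tadeusz left no surviving issue, so that branch lapses and is disregarded.
The estate is divided into 4 equal shares of 1/4 among Zofia, Agnieszka, Mieczyslaw, Urszula.
Zofia is living and takes 1/4.
Agnieszka is living and takes 1/4.
Mieczyslaw predeceased; the 1/4 allotted to Mieczyslaw's branch passes to Mieczyslaw's issue by representation.
The 1/4 is divided into 3 equal shares of 1/12 among Halina, Ludmila, Czeslaw.
Halina is living and takes 1/12.
Ludmila is living and takes 1/12.
Czeslaw predeceased; the 1/12 allotted to Czeslaw's branch passes to Czeslaw's issue by representation.
The 1/12 is divided into 3 equal shares of 1/36 among Danuta, Franciszka, Jolanta.
Danuta is living and takes 1/36.
Franciszka is living and takes 1/36.
Jolanta is living and takes 1/36.
Urszula is living and takes 1/4.

Agnieszka 1/4; Danuta 1/36; Franciszka 1/36; Halina 1/12; Jolanta 1/36; Ludmila 1/12; Urszula 1/4; Zofia 1/4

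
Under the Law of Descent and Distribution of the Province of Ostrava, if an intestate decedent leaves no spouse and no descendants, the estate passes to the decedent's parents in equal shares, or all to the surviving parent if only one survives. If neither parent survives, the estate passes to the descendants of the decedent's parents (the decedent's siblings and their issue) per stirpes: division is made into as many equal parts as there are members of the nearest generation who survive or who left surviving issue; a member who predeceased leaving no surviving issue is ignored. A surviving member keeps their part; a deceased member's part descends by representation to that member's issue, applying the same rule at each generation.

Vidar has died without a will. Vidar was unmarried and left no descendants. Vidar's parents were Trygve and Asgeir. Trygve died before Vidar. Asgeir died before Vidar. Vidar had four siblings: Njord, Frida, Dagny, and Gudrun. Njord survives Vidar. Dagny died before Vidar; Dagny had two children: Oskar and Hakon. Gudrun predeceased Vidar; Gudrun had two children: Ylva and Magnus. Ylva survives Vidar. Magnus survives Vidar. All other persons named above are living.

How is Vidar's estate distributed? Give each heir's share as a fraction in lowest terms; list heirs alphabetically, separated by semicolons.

Neither parent survives and there are no descendants, so the estate passes to Vidar's siblings and their issue per stirpes.
The estate is divided into 4 equal shares of 1/4 among Njord, Frida, Dagny, Gudrun.
Njord is living and takes 1/4.
Frida is living and takes 1/4.
Dagny predeceased; the 1/4 allotted to Dagny's branch passes to Dagny's issue by representation.
The 1/4 is divided into 2 equal shares of 1/8 among Oskar, Hakon.
Oskar is living and takes 1/8.
Hakon is living and takes 1/8.
Gudrun predeceased; the 1/4 allotted to Gudrun's branch passes to Gudrun's issue by representation.
The 1/4 is divided into 2 equal shares of 1/8 among Ylva, Magnus.
Ylva is living and takes 1/8.
Magnus is living and takes 1/8.

Frida 1/4; Hakon 1/8; Magnus 1/8; Njord 1/4; Oskar 1/8; Ylva 1/8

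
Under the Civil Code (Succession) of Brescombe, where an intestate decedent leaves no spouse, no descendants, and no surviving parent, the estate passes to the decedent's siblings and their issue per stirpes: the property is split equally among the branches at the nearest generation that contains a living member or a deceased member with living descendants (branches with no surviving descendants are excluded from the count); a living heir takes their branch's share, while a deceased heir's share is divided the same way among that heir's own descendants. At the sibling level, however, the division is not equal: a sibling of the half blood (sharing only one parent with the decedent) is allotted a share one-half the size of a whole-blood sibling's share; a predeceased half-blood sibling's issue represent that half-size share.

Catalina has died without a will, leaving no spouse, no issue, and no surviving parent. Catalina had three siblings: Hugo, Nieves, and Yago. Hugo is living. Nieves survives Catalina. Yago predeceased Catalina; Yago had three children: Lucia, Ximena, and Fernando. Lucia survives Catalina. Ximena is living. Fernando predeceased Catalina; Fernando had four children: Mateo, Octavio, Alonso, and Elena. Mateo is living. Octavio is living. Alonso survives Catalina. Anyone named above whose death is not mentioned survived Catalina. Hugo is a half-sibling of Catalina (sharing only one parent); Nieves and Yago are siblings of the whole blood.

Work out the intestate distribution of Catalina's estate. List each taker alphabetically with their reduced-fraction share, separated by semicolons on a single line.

No spouse, descendants, or parent survives, so the estate passes to Catalina's siblings per stirpes.
Half-blood siblings count for one-half the weight of whole-blood siblings at the initial division.
Dividing 1 in proportion to weights (total weight 5/2): Hugo (weight 1/2) → 1/5; Nieves (weight 1) → 2/5; Yago (weight 1) → 2/5.
Hugo is living and takes 1/5.
Nieves is living and takes 2/5.
Yago predeceased; the 2/5 allotted to Yago's branch passes to Yago's issue by representation.
The 2/5 is divided into 3 equal shares of 2/15 among Lucia, Ximena, Fernando.
Lucia is living and takes 2/15.
Ximena is living and takes 2/15.
Fernando predeceased; the 2/15 allotted to Fernando's branch passes to Fernando's issue by representation.
The 2/15 is divided into 4 equal shares of 1/30 among Mateo, Octavio, Alonso, Elena.
Mateo is living and takes 1/30.
Octavio is living and takes 1/30.
Alonso is living and takes 1/30.
Elena is living and takes 1/30.

Alonso 1/30; Elena 1/30; Hugo 1/5; Lucia 2/15; Mateo 1/30; Nieves 2/5; Octavio 1/30; Ximena 2/15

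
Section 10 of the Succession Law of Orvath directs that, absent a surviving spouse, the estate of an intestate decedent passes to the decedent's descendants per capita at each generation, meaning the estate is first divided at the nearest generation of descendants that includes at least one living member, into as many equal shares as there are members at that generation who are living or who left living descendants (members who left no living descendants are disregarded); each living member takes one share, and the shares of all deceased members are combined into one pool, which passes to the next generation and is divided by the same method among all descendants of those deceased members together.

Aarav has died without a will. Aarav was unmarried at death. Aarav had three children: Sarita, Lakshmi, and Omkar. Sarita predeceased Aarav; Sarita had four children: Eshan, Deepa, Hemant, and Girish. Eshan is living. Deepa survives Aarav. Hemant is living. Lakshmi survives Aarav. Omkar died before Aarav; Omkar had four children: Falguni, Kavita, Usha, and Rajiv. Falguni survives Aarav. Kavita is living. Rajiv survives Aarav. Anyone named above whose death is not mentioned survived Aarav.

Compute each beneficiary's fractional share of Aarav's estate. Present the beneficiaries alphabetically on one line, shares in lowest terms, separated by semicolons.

There is no surviving spouse, so the entire estate passes to Aarav's descendants per capita at each generation.
At generation 1 (Sarita, Lakshmi, Omkar) there are 3 shares of (1)/3 = 1/3 each.
Living: Lakshmi — each takes 1/3.
Deceased: Sarita and Omkar. Their combined 2/3 is pooled and carried to generation 2.
At generation 2 (Eshan, Deepa, Hemant, Girish, Falguni, Kavita, Usha, Rajiv) there are 8 shares of (2/3)/8 = 1/12 each.
Living: Eshan, Deepa, Hemant, Girish, Falguni, Kavita, Usha, and Rajiv — each takes 1/12.

Deepa 1/12; Eshan 1/12; Falguni 1/12; Girish 1/12; Hemant 1/12; Kavita 1/12; Lakshmi 1/3; Rajiv 1/12; Usha 1/12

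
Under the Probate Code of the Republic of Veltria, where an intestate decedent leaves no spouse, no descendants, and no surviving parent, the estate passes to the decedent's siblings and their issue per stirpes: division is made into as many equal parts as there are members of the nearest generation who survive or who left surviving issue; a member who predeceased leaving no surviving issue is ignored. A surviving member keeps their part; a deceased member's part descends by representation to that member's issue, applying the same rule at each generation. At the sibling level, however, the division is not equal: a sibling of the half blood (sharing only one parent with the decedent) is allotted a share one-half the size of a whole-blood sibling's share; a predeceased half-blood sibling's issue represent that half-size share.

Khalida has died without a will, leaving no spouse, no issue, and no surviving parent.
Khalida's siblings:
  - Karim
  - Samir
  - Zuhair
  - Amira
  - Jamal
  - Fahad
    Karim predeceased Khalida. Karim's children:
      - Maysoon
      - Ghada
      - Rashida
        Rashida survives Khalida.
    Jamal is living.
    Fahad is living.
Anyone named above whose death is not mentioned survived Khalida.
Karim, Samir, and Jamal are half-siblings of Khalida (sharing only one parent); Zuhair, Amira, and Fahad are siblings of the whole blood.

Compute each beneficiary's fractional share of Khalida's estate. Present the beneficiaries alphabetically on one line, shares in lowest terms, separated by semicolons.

Amira 2/9; Fahad 2/9; Ghada 1/27; Jamal 1/9; Maysoon 1/27; Rashida 1/27; Samir 1/9; Zuhair 2/9

No spouse, descendants, or parent survives, so the estate passes to Khalida's siblings per stirpes.
Half-blood siblings count for one-half the weight of whole-blood siblings at the initial division.
Dividing 1 in proportion to weights (total weight 9/2): Karim (weight 1/2) → 1/9; Samir (weight 1/2) → 1/9; Zuhair (weight 1) → 2/9; Amira (weight 1) → 2/9; Jamal (weight 1/2) → 1/9; Fahad (weight 1) → 2/9.
Karim predeceased; the 1/9 allotted to Karim's branch passes to Karim's issue by representation.
The 1/9 is divided into 3 equal shares of 1/27 among Maysoon, Ghada, Rashida.
Maysoon is living and takes 1/27.
Ghada is living and takes 1/27.
Rashida is living and takes 1/27.
Samir is living and takes 1/9.
Zuhair is living and takes 2/9.
Amira is living and takes 2/9.
Jamal is living and takes 1/9.
Fahad is living and takes 2/9.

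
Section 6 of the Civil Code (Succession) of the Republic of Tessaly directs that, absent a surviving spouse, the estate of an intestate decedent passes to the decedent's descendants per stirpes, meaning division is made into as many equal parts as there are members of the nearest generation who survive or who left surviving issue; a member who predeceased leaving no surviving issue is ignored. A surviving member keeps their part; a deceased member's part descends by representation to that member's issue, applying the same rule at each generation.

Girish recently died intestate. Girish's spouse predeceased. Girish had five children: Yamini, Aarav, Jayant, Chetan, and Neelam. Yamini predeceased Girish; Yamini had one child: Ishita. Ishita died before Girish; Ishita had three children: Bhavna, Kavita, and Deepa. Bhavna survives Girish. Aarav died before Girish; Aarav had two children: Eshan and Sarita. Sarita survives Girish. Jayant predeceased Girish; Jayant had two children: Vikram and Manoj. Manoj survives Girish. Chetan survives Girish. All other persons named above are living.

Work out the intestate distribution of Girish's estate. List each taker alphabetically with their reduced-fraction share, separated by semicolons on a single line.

Bhavna 1/15; Chetan 1/5; Deepa 1/15; Eshan 1/10; Kavita 1/15; Manoj 1/10; Neelam 1/5; Sarita 1/10; Vikram 1/10

There is no surviving spouse, so the entire estate passes to Girish's descendants per stirpes.
The estate is divided into 5 equal shares of 1/5 among Yamini, Aarav, Jayant, Chetan, Neelam.
Yamini predeceased; the 1/5 allotted to Yamini's branch passes to Yamini's issue by representation.
Ishita's line is the sole branch at this level, so the full 1/5 passes to Ishita's issue by representation.
The 1/5 is divided into 3 equal shares of 1/15 among Bhavna, Kavita, Deepa.
Bhavna is living and takes 1/15.
Kavita is living and takes 1/15.
Deepa is living and takes 1/15.
Aarav predeceased; the 1/5 allotted to Aarav's branch passes to Aarav's issue by representation.
The 1/5 is divided into 2 equal shares of 1/10 among Eshan, Sarita.
Eshan is living and takes 1/10.
Sarita is living and takes 1/10.
Jayant predeceased; the 1/5 allotted to Jayant's branch passes to Jayant's issue by representation.
The 1/5 is divided into 2 equal shares of 1/10 among Vikram, Manoj.
Vikram is living and takes 1/10.
Manoj is living and takes 1/10.
Chetan is living and takes 1/5.
Neelam is living and takes 1/5.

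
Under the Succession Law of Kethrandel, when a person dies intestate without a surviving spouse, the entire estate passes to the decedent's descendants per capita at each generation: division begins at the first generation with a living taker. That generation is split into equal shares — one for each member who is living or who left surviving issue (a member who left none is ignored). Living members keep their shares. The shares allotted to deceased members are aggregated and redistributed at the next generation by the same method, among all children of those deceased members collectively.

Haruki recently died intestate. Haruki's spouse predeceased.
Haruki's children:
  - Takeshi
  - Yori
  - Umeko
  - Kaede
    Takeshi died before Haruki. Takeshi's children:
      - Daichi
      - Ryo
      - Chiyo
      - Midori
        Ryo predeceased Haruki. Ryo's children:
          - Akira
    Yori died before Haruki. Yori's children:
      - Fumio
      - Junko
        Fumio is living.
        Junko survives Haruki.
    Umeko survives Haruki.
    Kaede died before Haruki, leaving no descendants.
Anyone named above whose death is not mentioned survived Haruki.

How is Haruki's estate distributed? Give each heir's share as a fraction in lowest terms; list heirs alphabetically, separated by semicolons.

Akira 1/9; Chiyo 1/9; Daichi 1/9; Fumio 1/9; Junko 1/9; Midori 1/9; Umeko 1/3

There is no surviving spouse, so the entire estate passes to Haruki's descendants per capita at each generation.
At generation 1 (Takeshi, Yori, Umeko) there are 3 shares of (1)/3 = 1/3 each.
Living: Umeko — each takes 1/3.
Deceased: Takeshi and Yori. Their combined 2/3 is pooled and carried to generation 2.
At generation 2 (Daichi, Ryo, Chiyo, Midori, Fumio, Junko) there are 6 shares of (2/3)/6 = 1/9 each.
Living: Daichi, Chiyo, Midori, Fumio, and Junko — each takes 1/9.
Deceased: Ryo. That 1/9 share is carried to generation 3.
At generation 3 (Akira) there are 1 shares of (1/9)/1 = 1/9 each.
Living: Akira — each takes 1/9.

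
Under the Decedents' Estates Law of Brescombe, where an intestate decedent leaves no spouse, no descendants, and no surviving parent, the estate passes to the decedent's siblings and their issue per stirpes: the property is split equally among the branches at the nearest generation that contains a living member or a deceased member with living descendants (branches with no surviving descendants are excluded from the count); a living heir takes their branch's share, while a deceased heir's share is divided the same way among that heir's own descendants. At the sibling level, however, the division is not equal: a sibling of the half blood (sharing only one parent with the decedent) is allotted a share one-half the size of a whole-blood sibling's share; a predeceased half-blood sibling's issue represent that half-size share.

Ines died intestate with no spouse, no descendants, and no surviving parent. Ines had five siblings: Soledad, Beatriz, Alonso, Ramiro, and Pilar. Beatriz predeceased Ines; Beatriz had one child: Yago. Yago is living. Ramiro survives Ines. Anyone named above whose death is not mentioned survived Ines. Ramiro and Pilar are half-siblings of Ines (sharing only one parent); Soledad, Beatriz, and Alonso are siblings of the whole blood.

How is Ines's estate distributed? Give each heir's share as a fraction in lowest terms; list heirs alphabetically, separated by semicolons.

Alonso 1/4; Pilar 1/8; Ramiro 1/8; Soledad 1/4; Yago 1/4

No spouse, descendants, or parent survives, so the estate passes to Ines's siblings per stirpes.
Half-blood siblings count for one-half the weight of whole-blood siblings at the initial division.
Dividing 1 in proportion to weights (total weight 4): Soledad (weight 1) → 1/4; Beatriz (weight 1) → 1/4; Alonso (weight 1) → 1/4; Ramiro (weight 1/2) → 1/8; Pilar (weight 1/2) → 1/8.
Soledad is living and takes 1/4.
Beatriz predeceased; the 1/4 allotted to Beatriz's branch passes to Beatriz's issue by representation.
Yago is the sole taker at this level and receives the full 1/4.
Alonso is living and takes 1/4.
Ramiro is living and takes 1/8.
Pilar is living and takes 1/8.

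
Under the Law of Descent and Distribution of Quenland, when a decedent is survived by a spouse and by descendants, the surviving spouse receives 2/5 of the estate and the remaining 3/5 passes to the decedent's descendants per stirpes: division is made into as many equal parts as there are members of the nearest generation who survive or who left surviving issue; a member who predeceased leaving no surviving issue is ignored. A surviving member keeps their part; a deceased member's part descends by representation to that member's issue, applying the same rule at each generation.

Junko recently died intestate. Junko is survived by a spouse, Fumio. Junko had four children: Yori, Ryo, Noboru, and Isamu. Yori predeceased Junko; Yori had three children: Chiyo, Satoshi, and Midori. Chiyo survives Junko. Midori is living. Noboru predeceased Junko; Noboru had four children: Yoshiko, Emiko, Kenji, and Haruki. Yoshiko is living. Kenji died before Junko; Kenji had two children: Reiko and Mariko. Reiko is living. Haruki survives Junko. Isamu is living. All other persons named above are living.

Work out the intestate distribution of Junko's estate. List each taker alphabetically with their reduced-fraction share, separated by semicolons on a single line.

Chiyo 1/20; Emiko 3/80; Fumio 2/5; Haruki 3/80; Isamu 3/20; Mariko 3/160; Midori 1/20; Reiko 3/160; Ryo 3/20; Satoshi 1/20; Yoshiko 3/80

Fumio, as surviving spouse, takes 2/5.
The remaining 3/5 passes to Junko's descendants per stirpes.
The 3/5 is divided into 4 equal shares of 3/20 among Yori, Ryo, Noboru, Isamu.
Yori predeceased; the 3/20 allotted to Yori's branch passes to Yori's issue by representation.
The 3/20 is divided into 3 equal shares of 1/20 among Chiyo, Satoshi, Midori.
Chiyo is living and takes 1/20.
Satoshi is living and takes 1/20.
Midori is living and takes 1/20.
Ryo is living and takes 3/20.
Noboru predeceased; the 3/20 allotted to Noboru's branch passes to Noboru's issue by representation.
The 3/20 is divided into 4 equal shares of 3/80 among Yoshiko, Emiko, Kenji, Haruki.
Yoshiko is living and takes 3/80.
Emiko is living and takes 3/80.
Kenji predeceased; the 3/80 allotted to Kenji's branch passes to Kenji's issue by representation.
The 3/80 is divided into 2 equal shares of 3/160 among Reiko, Mariko.
Reiko is living and takes 3/160.
Mariko is living and takes 3/160.
Haruki is living and takes 3/80.
Isamu is living and takes 3/20.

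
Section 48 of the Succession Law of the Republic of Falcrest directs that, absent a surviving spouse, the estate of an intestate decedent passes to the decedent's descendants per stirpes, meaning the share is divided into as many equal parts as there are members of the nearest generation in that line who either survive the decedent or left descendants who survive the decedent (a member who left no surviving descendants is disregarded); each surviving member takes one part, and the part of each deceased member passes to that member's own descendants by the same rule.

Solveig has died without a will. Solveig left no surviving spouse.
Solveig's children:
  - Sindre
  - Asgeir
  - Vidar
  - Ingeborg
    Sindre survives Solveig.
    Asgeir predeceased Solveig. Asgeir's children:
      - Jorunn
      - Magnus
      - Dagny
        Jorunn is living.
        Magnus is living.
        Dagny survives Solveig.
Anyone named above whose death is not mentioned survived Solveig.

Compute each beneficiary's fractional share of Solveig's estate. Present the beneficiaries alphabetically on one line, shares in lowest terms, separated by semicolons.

There is no surviving spouse, so the entire estate passes to Solveig's descendants per stirpes.
The estate is divided into 4 equal shares of 1/4 among Sindre, Asgeir, Vidar, Ingeborg.
Sindre is living and takes 1/4.
Asgeir predeceased; the 1/4 allotted to Asgeir's branch passes to Asgeir's issue by representation.
The 1/4 is divided into 3 equal shares of 1/12 among Jorunn, Magnus, Dagny.
Jorunn is living and takes 1/12.
Magnus is living and takes 1/12.
Dagny is living and takes 1/12.
Vidar is living and takes 1/4.
Ingeborg is living and takes 1/4.

Dagny 1/12; Ingeborg 1/4; Jorunn 1/12; Magnus 1/12; Sindre 1/4; Vidar 1/4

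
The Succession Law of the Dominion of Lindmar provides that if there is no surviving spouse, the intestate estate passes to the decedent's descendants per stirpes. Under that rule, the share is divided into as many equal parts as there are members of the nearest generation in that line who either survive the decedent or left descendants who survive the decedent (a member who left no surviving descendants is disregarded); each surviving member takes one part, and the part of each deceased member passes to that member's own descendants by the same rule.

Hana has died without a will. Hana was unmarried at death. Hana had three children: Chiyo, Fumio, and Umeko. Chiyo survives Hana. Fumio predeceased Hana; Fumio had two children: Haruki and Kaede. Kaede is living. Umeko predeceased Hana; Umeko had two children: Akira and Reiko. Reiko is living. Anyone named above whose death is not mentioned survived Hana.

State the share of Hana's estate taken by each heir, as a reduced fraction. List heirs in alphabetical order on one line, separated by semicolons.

Akira 1/6; Chiyo 1/3; Haruki 1/6; Kaede 1/6; Reiko 1/6

There is no surviving spouse, so the entire estate passes to Hana's descendants per stirpes.
The estate is divided into 3 equal shares of 1/3 among Chiyo, Fumio, Umeko.
Chiyo is living and takes 1/3.
Fumio predeceased; the 1/3 allotted to Fumio's branch passes to Fumio's issue by representation.
The 1/3 is divided into 2 equal shares of 1/6 among Haruki, Kaede.
Haruki is living and takes 1/6.
Kaede is living and takes 1/6.
Umeko predeceased; the 1/3 allotted to Umeko's branch passes to Umeko's issue by representation.
The 1/3 is divided into 2 equal shares of 1/6 among Akira, Reiko.
Akira is living and takes 1/6.
Reiko is living and takes 1/6.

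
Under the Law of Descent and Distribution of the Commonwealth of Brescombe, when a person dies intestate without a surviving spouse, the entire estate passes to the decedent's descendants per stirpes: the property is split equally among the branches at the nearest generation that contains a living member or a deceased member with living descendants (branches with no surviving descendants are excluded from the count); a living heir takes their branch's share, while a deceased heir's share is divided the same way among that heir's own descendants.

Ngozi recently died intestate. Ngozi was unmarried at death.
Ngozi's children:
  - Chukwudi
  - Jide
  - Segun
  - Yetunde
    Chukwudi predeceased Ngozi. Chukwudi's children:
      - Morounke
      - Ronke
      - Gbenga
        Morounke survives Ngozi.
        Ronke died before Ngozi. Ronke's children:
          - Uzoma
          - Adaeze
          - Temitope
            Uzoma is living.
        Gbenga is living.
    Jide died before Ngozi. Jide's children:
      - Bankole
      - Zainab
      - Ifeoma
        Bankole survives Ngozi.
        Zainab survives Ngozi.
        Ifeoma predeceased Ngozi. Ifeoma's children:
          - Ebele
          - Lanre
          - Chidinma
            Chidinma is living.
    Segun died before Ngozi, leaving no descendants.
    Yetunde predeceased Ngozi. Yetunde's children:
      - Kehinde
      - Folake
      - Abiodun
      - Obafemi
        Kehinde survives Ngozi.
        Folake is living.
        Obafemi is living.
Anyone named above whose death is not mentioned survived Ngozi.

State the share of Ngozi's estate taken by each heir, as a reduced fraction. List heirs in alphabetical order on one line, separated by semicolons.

Abiodun 1/12; Adaeze 1/27; Bankole 1/9; Chidinma 1/27; Ebele 1/27; Folake 1/12; Gbenga 1/9; Kehinde 1/12; Lanre 1/27; Morounke 1/9; Obafemi 1/12; Temitope 1/27; Uzoma 1/27; Zainab 1/9

There is no surviving spouse, so the entire estate passes to Ngozi's descendants per stirpes.
Segun left no surviving issue, so that branch lapses and is disregarded.
The estate is divided into 3 equal shares of 1/3 among Chukwudi, Jide, Yetunde.
Chukwudi predeceased; the 1/3 allotted to Chukwudi's branch passes to Chukwudi's issue by representation.
The 1/3 is divided into 3 equal shares of 1/9 among Morounke, Ronke, Gbenga.
Morounke is living and takes 1/9.
Ronke predeceased; the 1/9 allotted to Ronke's branch passes to Ronke's issue by representation.
The 1/9 is divided into 3 equal shares of 1/27 among Uzoma, Adaeze, Temitope.
Uzoma is living and takes 1/27.
Adaeze is living and takes 1/27.
Temitope is living and takes 1/27.
Gbenga is living and takes 1/9.
Jide predeceased; the 1/3 allotted to Jide's branch passes to Jide's issue by representation.
The 1/3 is divided into 3 equal shares of 1/9 among Bankole, Zainab, Ifeoma.
Bankole is living and takes 1/9.
Zainab is living and takes 1/9.
Ifeoma predeceased; the 1/9 allotted to Ifeoma's branch passes to Ifeoma's issue by representation.
The 1/9 is divided into 3 equal shares of 1/27 among Ebele, Lanre, Chidinma.
Ebele is living and takes 1/27.
Lanre is living and takes 1/27.
Chidinma is living and takes 1/27.
Yetunde predeceased; the 1/3 allotted to Yetunde's branch passes to Yetunde's issue by representation.
The 1/3 is divided into 4 equal shares of 1/12 among Kehinde, Folake, Abiodun, Obafemi.
Kehinde is living and takes 1/12.
Folake is living and takes 1/12.
Abiodun is living and takes 1/12.
Obafemi is living and takes 1/12.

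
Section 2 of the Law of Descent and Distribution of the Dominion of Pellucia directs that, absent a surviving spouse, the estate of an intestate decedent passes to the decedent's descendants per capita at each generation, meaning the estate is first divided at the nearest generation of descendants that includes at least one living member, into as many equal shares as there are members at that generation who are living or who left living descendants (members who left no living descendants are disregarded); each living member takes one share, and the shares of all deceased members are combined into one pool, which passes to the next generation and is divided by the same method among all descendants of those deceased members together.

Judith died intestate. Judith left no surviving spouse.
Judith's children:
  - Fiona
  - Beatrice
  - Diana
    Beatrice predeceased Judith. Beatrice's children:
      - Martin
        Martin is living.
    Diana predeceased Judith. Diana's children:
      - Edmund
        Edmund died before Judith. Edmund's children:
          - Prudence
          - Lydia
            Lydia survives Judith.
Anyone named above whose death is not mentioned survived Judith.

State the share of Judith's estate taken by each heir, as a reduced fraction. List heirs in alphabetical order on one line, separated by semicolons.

There is no surviving spouse, so the entire estate passes to Judith's descendants per capita at each generation.
At generation 1 (Fiona, Beatrice, Diana) there are 3 shares of (1)/3 = 1/3 each.
Living: Fiona — each takes 1/3.
Deceased: Beatrice and Diana. Their combined 2/3 is pooled and carried to generation 2.
At generation 2 (Martin, Edmund) there are 2 shares of (2/3)/2 = 1/3 each.
Living: Martin — each takes 1/3.
Deceased: Edmund. That 1/3 share is carried to generation 3.
At generation 3 (Prudence, Lydia) there are 2 shares of (1/3)/2 = 1/6 each.
Living: Prudence and Lydia — each takes 1/6.

Fiona 1/3; Lydia 1/6; Martin 1/3; Prudence 1/6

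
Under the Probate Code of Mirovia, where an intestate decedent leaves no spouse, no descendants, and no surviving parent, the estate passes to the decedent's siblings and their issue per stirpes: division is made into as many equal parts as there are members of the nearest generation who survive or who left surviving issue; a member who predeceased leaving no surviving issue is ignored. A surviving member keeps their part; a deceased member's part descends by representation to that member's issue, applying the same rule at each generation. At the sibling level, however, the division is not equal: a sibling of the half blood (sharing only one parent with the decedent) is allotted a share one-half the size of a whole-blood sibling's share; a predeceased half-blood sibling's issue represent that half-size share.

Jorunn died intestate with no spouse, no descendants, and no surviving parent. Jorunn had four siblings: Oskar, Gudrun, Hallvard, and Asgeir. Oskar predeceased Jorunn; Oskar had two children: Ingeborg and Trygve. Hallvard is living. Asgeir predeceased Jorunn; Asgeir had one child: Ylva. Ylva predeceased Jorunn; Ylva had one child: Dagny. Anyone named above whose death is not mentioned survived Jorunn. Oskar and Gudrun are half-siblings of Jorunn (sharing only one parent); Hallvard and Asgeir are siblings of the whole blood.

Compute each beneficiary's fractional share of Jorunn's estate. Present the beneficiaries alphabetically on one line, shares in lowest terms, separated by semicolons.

No spouse, descendants, or parent survives, so the estate passes to Jorunn's siblings per stirpes.
Half-blood siblings count for one-half the weight of whole-blood siblings at the initial division.
Dividing 1 in proportion to weights (total weight 3): Oskar (weight 1/2) → 1/6; Gudrun (weight 1/2) → 1/6; Hallvard (weight 1) → 1/3; Asgeir (weight 1) → 1/3.
Oskar predeceased; the 1/6 allotted to Oskar's branch passes to Oskar's issue by representation.
The 1/6 is divided into 2 equal shares of 1/12 among Ingeborg, Trygve.
Ingeborg is living and takes 1/12.
Trygve is living and takes 1/12.
Gudrun is living and takes 1/6.
Hallvard is living and takes 1/3.
Asgeir predeceased; the 1/3 allotted to Asgeir's branch passes to Asgeir's issue by representation.
Ylva's line is the sole branch at this level, so the full 1/3 passes to Ylva's issue by representation.
Dagny is the sole taker at this level and receives the full 1/3.

Dagny 1/3; Gudrun 1/6; Hallvard 1/3; Ingeborg 1/12; Trygve 1/12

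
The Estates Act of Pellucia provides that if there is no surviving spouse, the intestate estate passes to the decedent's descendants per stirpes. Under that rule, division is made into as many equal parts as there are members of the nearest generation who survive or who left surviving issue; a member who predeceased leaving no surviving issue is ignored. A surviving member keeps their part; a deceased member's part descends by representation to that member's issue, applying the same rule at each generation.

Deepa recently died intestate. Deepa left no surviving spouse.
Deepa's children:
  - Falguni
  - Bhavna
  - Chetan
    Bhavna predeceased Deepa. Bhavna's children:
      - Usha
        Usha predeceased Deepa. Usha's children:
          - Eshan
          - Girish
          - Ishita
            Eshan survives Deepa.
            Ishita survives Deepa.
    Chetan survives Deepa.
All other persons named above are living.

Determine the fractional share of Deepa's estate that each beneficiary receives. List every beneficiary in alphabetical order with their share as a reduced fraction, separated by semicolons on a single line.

There is no surviving spouse, so the entire estate passes to Deepa's descendants per stirpes.
The estate is divided into 3 equal shares of 1/3 among Falguni, Bhavna, Chetan.
Falguni is living and takes 1/3.
Bhavna predeceased; the 1/3 allotted to Bhavna's branch passes to Bhavna's issue by representation.
Usha's line is the sole branch at this level, so the full 1/3 passes to Usha's issue by representation.
The 1/3 is divided into 3 equal shares of 1/9 among Eshan, Girish, Ishita.
Eshan is living and takes 1/9.
Girish is living and takes 1/9.
Ishita is living and takes 1/9.
Chetan is living and takes 1/3.

Chetan 1/3; Eshan 1/9; Falguni 1/3; Girish 1/9; Ishita 1/9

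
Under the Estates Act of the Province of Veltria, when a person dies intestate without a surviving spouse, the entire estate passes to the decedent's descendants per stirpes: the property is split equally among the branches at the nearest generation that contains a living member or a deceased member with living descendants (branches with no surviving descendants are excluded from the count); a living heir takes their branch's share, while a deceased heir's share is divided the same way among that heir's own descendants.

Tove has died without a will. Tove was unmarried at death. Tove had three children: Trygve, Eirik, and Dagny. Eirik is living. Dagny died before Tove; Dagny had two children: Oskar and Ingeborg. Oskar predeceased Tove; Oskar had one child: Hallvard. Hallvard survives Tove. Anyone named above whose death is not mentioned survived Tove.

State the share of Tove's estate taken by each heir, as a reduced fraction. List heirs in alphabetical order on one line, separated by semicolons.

There is no surviving spouse, so the entire estate passes to Tove's descendants per stirpes.
The estate is divided into 3 equal shares of 1/3 among Trygve, Eirik, Dagny.
Trygve is living and takes 1/3.
Eirik is living and takes 1/3.
Dagny predeceased; the 1/3 allotted to Dagny's branch passes to Dagny's issue by representation.
The 1/3 is divided into 2 equal shares of 1/6 among Oskar, Ingeborg.
Oskar predeceased; the 1/6 allotted to Oskar's branch passes to Oskar's issue by representation.
Hallvard is the sole taker at this level and receives the full 1/6.
Ingeborg is living and takes 1/6.

Eirik 1/3; Hallvard 1/6; Ingeborg 1/6; Trygve 1/3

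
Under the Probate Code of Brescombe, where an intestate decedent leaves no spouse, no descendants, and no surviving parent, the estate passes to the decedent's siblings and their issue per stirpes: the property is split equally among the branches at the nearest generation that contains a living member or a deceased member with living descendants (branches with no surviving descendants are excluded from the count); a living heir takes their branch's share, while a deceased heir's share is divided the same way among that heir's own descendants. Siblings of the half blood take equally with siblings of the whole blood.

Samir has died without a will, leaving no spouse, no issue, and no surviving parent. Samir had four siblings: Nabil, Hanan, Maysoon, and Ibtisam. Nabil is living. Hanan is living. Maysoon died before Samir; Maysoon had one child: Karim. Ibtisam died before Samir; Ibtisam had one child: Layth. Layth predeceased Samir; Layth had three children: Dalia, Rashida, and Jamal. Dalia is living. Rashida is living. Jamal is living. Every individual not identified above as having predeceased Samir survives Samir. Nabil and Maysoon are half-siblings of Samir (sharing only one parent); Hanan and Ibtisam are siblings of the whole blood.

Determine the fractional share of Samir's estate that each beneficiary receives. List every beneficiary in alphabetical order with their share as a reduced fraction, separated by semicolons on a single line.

Dalia 1/12; Hanan 1/4; Jamal 1/12; Karim 1/4; Nabil 1/4; Rashida 1/12

No spouse, descendants, or parent survives, so the estate passes to Samir's siblings per stirpes.
Half-blood and whole-blood siblings take equally under the stated rule.
The estate is divided into 4 equal shares of 1/4 among Nabil, Hanan, Maysoon, Ibtisam.
Nabil is living and takes 1/4.
Hanan is living and takes 1/4.
Maysoon predeceased; the 1/4 allotted to Maysoon's branch passes to Maysoon's issue by representation.
Karim is the sole taker at this level and receives the full 1/4.
Ibtisam predeceased; the 1/4 allotted to Ibtisam's branch passes to Ibtisam's issue by representation.
Layth's line is the sole branch at this level, so the full 1/4 passes to Layth's issue by representation.
The 1/4 is divided into 3 equal shares of 1/12 among Dalia, Rashida, Jamal.
Dalia is living and takes 1/12.
Rashida is living and takes 1/12.
Jamal is living and takes 1/12.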